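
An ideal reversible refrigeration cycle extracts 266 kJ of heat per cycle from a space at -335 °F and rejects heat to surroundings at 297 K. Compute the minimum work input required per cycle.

T_C = -335 °F → (-335 − 32) × 5/9 = -203.89 °C = 69.26 K.
Carnot COP: COP_R = T_C/(T_H − T_C) = 69.26/227.74 = 0.3041.
W = Q_C/COP_R = 266/0.3041 = 874.6 kJ.

W_in ≈ 874.6 kJ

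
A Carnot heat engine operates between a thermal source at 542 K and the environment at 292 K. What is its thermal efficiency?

η ≈ 0.4613

The Carnot efficiency is η = 1 − T_C/T_H = 1 − 292.00/542.00 = 0.4613.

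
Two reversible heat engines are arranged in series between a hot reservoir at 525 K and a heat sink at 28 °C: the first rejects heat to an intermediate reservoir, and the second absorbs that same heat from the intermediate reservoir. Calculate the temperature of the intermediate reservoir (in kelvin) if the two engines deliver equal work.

T_C = 28 °C → 28 + 273.15 = 301.15 K.
For reversible stages Q_m = Q_H·(T_m/T_H). Setting W₁ = Q_H(1 − T_m/T_H) equal to W₂ = Q_m(1 − T_C/T_m) = Q_H·(T_m − T_C)/T_H gives T_H − T_m = T_m − T_C, so T_m = (T_H + T_C)/2 = (525.00 + 301.15)/2 = 413 K.

T_m ≈ 413 K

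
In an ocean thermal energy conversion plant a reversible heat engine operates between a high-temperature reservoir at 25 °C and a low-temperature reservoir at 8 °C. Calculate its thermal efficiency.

T_H = 25 °C → 25 + 273.15 = 298.15 K.
T_C = 8 °C → 8 + 273.15 = 281.15 K.
The Carnot efficiency is η = 1 − T_C/T_H = 1 − 281.15/298.15 = 0.0570.

η ≈ 0.0570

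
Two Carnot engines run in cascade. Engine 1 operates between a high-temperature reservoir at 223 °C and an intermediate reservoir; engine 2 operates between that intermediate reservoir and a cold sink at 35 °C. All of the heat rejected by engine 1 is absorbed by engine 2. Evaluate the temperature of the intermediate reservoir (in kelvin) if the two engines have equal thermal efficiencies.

T_m ≈ 391.0 K

T_H = 223 °C → 223 + 273.15 = 496.15 K.
T_C = 35 °C → 35 + 273.15 = 308.15 K.
Equal efficiencies require 1 − T_m/T_H = 1 − T_C/T_m, i.e. T_m/T_H = T_C/T_m, so T_m = √(T_H·T_C) = √(496.15 × 308.15) = 391.0 K.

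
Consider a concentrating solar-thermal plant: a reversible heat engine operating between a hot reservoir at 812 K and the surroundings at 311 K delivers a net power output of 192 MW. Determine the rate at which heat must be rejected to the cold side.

The Carnot efficiency is η = 1 − T_C/T_H = 1 − 311.00/812.00 = 0.6170.
Since Q_C/Q_H = T_C/T_H and Q_H = W/η, Q_C = W·T_C/(T_H − T_C) = 192 × 311.00/501.00 = 119 MW.

Q̇_C ≈ 119 MW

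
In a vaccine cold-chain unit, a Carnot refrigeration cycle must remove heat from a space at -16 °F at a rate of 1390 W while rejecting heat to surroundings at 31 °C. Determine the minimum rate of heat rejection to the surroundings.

T_H = 31 °C → 31 + 273.15 = 304.15 K.
T_C = -16 °F → (-16 − 32) × 5/9 = -26.67 °C = 246.48 K.
For a reversible cycle Q_H/Q_C = T_H/T_C, so Q_H = Q_C·T_H/T_C = 1390 × 304.15/246.48 = 1720 W.

Q̇_H ≈ 1720 W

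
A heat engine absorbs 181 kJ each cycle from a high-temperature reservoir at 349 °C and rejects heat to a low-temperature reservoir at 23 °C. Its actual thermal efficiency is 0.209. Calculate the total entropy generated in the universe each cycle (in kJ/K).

ΔS_univ ≈ 0.193 kJ/K

T_H = 349 °C → 349 + 273.15 = 622.15 K.
T_C = 23 °C → 23 + 273.15 = 296.15 K.
W = η·Q_H = 0.209 × 181 = 37.83 kJ, so Q_C = Q_H − W = 143.2 kJ.
Entropy balance on the reservoirs: −Q_H/T_H = -0.2909 kJ/K, +Q_C/T_C = 0.4834 kJ/K.
ΔS_univ = −Q_H/T_H + Q_C/T_C = 0.193 kJ/K (> 0, since η = 0.209 < η_Carnot = 0.524).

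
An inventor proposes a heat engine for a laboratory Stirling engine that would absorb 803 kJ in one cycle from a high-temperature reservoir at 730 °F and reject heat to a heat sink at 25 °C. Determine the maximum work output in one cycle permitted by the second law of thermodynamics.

W_max ≈ 441 kJ

T_H = 730 °F → (730 − 32) × 5/9 = 387.78 °C = 660.93 K.
T_C = 25 °C → 25 + 273.15 = 298.15 K.
No engine can exceed the Carnot limit: η_max = 1 − T_C/T_H = 1 − 298.15/660.93 = 0.5489.
W_max = η_max · Q_H = 0.5489 × 803 = 441 kJ.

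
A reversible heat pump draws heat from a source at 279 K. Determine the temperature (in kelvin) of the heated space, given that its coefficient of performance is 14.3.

T_H ≈ 300 K

COP_HP = T_H/(T_H − T_C) ⇒ T_H = T_C·COP_HP/(COP_HP − 1) = 279.00 × 14.3/(14.3 − 1) = 300 K.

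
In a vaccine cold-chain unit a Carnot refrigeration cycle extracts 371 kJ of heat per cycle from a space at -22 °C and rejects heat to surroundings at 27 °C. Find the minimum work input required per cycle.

W_in ≈ 72.4 kJ

T_H = 27 °C → 27 + 273.15 = 300.15 K.
T_C = -22 °C → -22 + 273.15 = 251.15 K.
For a reversible refrigerator, COP_R = T_C/(T_H − T_C) = 251.15/49.00 = 5.1255.
W = Q_C/COP_R = 371/5.1255 = 72.4 kJ.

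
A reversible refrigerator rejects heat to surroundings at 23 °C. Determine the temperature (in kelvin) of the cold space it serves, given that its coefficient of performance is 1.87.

T_H = 23 °C → 23 + 273.15 = 296.15 K.
COP_R = T_C/(T_H − T_C) ⇒ T_C = T_H·COP_R/(1 + COP_R) = 296.15 × 1.87/(1 + 1.87) = 193 K.

T_C ≈ 193 K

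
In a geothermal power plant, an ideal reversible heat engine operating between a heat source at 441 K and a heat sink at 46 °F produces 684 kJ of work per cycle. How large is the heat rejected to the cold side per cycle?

T_C = 46 °F → (46 − 32) × 5/9 = 7.78 °C = 280.93 K.
Since the cycle is reversible, η = 1 − T_C/T_H = 1 − 280.93/441.00 = 0.3630.
Since Q_C/Q_H = T_C/T_H and Q_H = W/η, Q_C = W·T_C/(T_H − T_C) = 684 × 280.93/160.07 = 1200 kJ.

Q_C ≈ 1200 kJ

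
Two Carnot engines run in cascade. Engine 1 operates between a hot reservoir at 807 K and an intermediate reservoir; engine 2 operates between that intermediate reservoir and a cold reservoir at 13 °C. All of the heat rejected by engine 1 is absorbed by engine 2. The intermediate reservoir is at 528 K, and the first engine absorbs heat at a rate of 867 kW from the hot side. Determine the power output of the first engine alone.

Ẇ₁ ≈ 300 kW

T_C = 13 °C → 13 + 273.15 = 286.15 K.
First-stage efficiency η₁ = 1 − T_m/T_H = 1 − 528.00/807.00 = 0.3457.
W₁ = η₁·Q_H = 0.3457 × 867 = 300 kW.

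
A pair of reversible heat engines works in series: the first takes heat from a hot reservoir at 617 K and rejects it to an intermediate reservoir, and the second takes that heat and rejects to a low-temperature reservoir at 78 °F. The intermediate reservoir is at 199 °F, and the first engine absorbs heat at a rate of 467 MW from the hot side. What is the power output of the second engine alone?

Ẇ₂ ≈ 50.88 MW

T_C = 78 °F → (78 − 32) × 5/9 = 25.56 °C = 298.71 K.
T_m = 199 °F → (199 − 32) × 5/9 = 92.78 °C = 365.93 K.
Heat entering the second stage: Q_m = Q_H·(T_m/T_H) = 467 × 365.93/617.00 = 277.0 MW.
Second-stage efficiency η₂ = 1 − T_C/T_m = 1 − 298.71/365.93 = 0.1837, so W₂ = η₂·Q_m = 50.88 MW.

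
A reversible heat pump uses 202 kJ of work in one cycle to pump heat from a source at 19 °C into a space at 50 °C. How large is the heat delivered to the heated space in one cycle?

T_H = 50 °C → 50 + 273.15 = 323.15 K.
T_C = 19 °C → 19 + 273.15 = 292.15 K.
COP_HP = T_H/(T_H − T_C) = 323.15/31.00 = 10.4242.
Q_H = COP_HP · W = 10.4242 × 202 = 2106 kJ.

Q_H ≈ 2106 kJ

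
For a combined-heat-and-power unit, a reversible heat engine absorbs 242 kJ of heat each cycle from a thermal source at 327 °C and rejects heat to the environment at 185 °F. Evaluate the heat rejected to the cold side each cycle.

Q_C ≈ 144.4 kJ

T_H = 327 °C → 327 + 273.15 = 600.15 K.
T_C = 185 °F → (185 − 32) × 5/9 = 85.00 °C = 358.15 K.
For a reversible engine, η = 1 − T_C/T_H = 1 − 358.15/600.15 = 0.4032.
For a reversible cycle Q_C/Q_H = T_C/T_H, so Q_C = 242 × 358.15/600.15 = 144.4 kJ.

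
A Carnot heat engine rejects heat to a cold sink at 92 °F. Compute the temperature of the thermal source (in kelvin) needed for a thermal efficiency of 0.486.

T_C = 92 °F → (92 − 32) × 5/9 = 33.33 °C = 306.48 K.
From η = 1 − T_C/T_H, solving for T_H gives T_H = T_C/(1 − η) = 306.48/(1 − 0.486) = 596.3 K.

T_H ≈ 596.3 K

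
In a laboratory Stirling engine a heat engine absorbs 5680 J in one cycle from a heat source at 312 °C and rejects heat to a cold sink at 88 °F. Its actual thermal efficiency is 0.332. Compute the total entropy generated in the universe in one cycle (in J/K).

T_H = 312 °C → 312 + 273.15 = 585.15 K.
T_C = 88 °F → (88 − 32) × 5/9 = 31.11 °C = 304.26 K.
W = η·Q_H = 0.332 × 5680 = 1886 J, so Q_C = Q_H − W = 3794 J.
The hot reservoir loses entropy Q_H/T_H = 5680/585.15 = 9.707 J/K; the cold reservoir gains Q_C/T_C = 3794/304.26 = 12.47 J/K.
ΔS_univ = −Q_H/T_H + Q_C/T_C = 2.76 J/K (> 0, since η = 0.332 < η_Carnot = 0.480).

ΔS_univ ≈ 2.76 J/K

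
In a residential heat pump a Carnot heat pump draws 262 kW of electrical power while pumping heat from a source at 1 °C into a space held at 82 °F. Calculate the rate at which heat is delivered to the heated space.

T_H = 82 °F → (82 − 32) × 5/9 = 27.78 °C = 300.93 K.
T_C = 1 °C → 1 + 273.15 = 274.15 K.
Reversible heating COP: COP_HP = T_H/(T_H − T_C) = 300.93/26.78 = 11.2380.
Q_H = COP_HP · W = 11.2380 × 262 = 2940 kW.

Q̇_H ≈ 2940 kW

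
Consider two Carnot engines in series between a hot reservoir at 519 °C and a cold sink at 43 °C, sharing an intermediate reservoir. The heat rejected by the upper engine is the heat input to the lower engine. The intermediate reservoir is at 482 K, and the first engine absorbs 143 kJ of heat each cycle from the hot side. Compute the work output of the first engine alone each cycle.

W₁ ≈ 56.0 kJ

T_H = 519 °C → 519 + 273.15 = 792.15 K.
T_C = 43 °C → 43 + 273.15 = 316.15 K.
First-stage efficiency η₁ = 1 − T_m/T_H = 1 − 482.00/792.15 = 0.3915.
W₁ = η₁·Q_H = 0.3915 × 143 = 56.0 kJ.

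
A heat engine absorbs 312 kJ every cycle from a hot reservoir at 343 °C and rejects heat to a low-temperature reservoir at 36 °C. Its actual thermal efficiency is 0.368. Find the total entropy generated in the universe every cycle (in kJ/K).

T_H = 343 °C → 343 + 273.15 = 616.15 K.
T_C = 36 °C → 36 + 273.15 = 309.15 K.
W = η·Q_H = 0.368 × 312 = 114.8 kJ, so Q_C = Q_H − W = 197.2 kJ.
Entropy balance on the reservoirs: −Q_H/T_H = -0.5064 kJ/K, +Q_C/T_C = 0.6378 kJ/K.
ΔS_univ = −Q_H/T_H + Q_C/T_C = 0.1315 kJ/K (> 0, since η = 0.368 < η_Carnot = 0.498).

ΔS_univ ≈ 0.1315 kJ/K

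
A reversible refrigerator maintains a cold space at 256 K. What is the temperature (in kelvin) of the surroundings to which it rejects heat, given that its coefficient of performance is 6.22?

COP_R = T_C/(T_H − T_C) ⇒ T_H = T_C·(1 + 1/COP_R) = 256.00 × (1 + 1/6.22) = 297 K.

T_H ≈ 297 K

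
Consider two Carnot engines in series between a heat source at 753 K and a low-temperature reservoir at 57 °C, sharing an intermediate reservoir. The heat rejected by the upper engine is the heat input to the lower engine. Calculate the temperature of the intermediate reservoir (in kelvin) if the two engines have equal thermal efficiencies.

T_m ≈ 498.6 K

T_C = 57 °C → 57 + 273.15 = 330.15 K.
Equal efficiencies require 1 − T_m/T_H = 1 − T_C/T_m, i.e. T_m/T_H = T_C/T_m, so T_m = √(T_H·T_C) = √(753.00 × 330.15) = 498.6 K.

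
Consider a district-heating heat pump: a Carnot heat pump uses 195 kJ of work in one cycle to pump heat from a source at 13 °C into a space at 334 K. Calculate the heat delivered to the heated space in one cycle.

T_C = 13 °C → 13 + 273.15 = 286.15 K.
For a reversible heat pump, COP_HP = T_H/(T_H − T_C) = 334.00/47.85 = 6.9801.
Q_H = COP_HP · W = 6.9801 × 195 = 1360 kJ.

Q_H ≈ 1360 kJ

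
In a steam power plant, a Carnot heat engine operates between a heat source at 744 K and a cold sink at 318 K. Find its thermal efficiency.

Since the cycle is reversible, η = 1 − T_C/T_H = 1 − 318.00/744.00 = 0.573.

η ≈ 0.573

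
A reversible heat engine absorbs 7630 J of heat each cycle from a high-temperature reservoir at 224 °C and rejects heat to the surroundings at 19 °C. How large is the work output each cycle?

T_H = 224 °C → 224 + 273.15 = 497.15 K.
T_C = 19 °C → 19 + 273.15 = 292.15 K.
For a reversible engine, η = 1 − T_C/T_H = 1 − 292.15/497.15 = 0.4124.
W = η·Q_H = 0.4124 × 7630 = 3150 J.

W ≈ 3150 J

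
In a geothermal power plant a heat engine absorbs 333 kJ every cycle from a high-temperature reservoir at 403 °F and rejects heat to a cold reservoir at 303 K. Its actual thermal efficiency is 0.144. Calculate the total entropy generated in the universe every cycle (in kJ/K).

ΔS_univ ≈ 0.246 kJ/K

T_H = 403 °F → (403 − 32) × 5/9 = 206.11 °C = 479.26 K.
W = η·Q_H = 0.144 × 333 = 47.95 kJ, so Q_C = Q_H − W = 285.0 kJ.
Entropy balance on the reservoirs: −Q_H/T_H = -0.6948 kJ/K, +Q_C/T_C = 0.9408 kJ/K.
ΔS_univ = −Q_H/T_H + Q_C/T_C = 0.246 kJ/K (> 0, since η = 0.144 < η_Carnot = 0.368).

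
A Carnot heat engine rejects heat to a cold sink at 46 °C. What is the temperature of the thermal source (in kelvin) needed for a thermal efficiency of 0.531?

T_H ≈ 680.5 K

T_C = 46 °C → 46 + 273.15 = 319.15 K.
From η = 1 − T_C/T_H, solving for T_H gives T_H = T_C/(1 − η) = 319.15/(1 − 0.531) = 680.5 K.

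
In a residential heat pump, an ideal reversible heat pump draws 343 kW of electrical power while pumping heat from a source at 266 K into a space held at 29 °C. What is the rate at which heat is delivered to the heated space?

Q̇_H ≈ 2870 kW

T_H = 29 °C → 29 + 273.15 = 302.15 K.
The Carnot heat-pump COP is COP_HP = T_H/(T_H − T_C) = 302.15/36.15 = 8.3582.
Q_H = COP_HP · W = 8.3582 × 343 = 2870 kW.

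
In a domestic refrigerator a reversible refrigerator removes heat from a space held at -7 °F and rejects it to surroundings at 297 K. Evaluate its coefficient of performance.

T_C = -7 °F → (-7 − 32) × 5/9 = -21.67 °C = 251.48 K.
COP_R = T_C/(T_H − T_C) = 251.48/(297.00 − 251.48) = 5.525.

COP_R ≈ 5.525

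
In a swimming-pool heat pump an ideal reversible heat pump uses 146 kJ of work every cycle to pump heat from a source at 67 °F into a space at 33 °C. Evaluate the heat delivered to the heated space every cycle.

Q_H ≈ 3300 kJ

T_H = 33 °C → 33 + 273.15 = 306.15 K.
T_C = 67 °F → (67 − 32) × 5/9 = 19.44 °C = 292.59 K.
Reversible heating COP: COP_HP = T_H/(T_H − T_C) = 306.15/13.56 = 22.5848.
Q_H = COP_HP · W = 22.5848 × 146 = 3300 kJ.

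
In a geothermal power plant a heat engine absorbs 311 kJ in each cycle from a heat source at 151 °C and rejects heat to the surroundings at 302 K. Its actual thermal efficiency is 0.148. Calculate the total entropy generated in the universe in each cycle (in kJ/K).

ΔS_univ ≈ 0.144 kJ/K

T_H = 151 °C → 151 + 273.15 = 424.15 K.
W = η·Q_H = 0.148 × 311 = 46.03 kJ, so Q_C = Q_H − W = 265.0 kJ.
Reservoir entropy changes: ΔS_H = −Q_H/T_H = −311/424.15 = -0.7332 kJ/K and ΔS_C = +Q_C/T_C = 265.0/302.00 = 0.8774 kJ/K.
ΔS_univ = −Q_H/T_H + Q_C/T_C = 0.144 kJ/K (> 0, since η = 0.148 < η_Carnot = 0.288).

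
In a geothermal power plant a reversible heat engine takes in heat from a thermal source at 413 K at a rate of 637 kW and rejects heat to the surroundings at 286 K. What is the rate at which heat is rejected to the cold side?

Q̇_C ≈ 441 kW

The Carnot efficiency is η = 1 − T_C/T_H = 1 − 286.00/413.00 = 0.3075.
For a reversible cycle Q_C/Q_H = T_C/T_H, so Q_C = 637 × 286.00/413.00 = 441 kW.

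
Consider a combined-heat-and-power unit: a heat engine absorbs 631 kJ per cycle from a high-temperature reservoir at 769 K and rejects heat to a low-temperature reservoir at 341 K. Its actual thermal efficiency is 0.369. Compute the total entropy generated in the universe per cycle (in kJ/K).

W = η·Q_H = 0.369 × 631 = 232.8 kJ, so Q_C = Q_H − W = 398.2 kJ.
Reservoir entropy changes: ΔS_H = −Q_H/T_H = −631/769.00 = -0.8205 kJ/K and ΔS_C = +Q_C/T_C = 398.2/341.00 = 1.168 kJ/K.
ΔS_univ = −Q_H/T_H + Q_C/T_C = 0.347 kJ/K (> 0, since η = 0.369 < η_Carnot = 0.557).

ΔS_univ ≈ 0.347 kJ/K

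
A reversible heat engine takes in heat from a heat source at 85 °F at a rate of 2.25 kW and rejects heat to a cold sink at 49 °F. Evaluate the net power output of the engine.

T_H = 85 °F → (85 − 32) × 5/9 = 29.44 °C = 302.59 K.
T_C = 49 °F → (49 − 32) × 5/9 = 9.44 °C = 282.59 K.
For a reversible engine, η = 1 − T_C/T_H = 1 − 282.59/302.59 = 0.0661.
W = η·Q_H = 0.0661 × 2.25 = 0.149 kW.

Ẇ ≈ 0.149 kW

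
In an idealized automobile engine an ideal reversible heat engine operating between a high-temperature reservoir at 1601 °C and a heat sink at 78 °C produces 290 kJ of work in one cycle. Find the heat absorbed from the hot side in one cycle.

Q_H ≈ 357 kJ

T_H = 1601 °C → 1601 + 273.15 = 1874.15 K.
T_C = 78 °C → 78 + 273.15 = 351.15 K.
Carnot efficiency: η = 1 − T_C/T_H = 1 − 351.15/1874.15 = 0.8126.
Q_H = W/η = 290/0.8126 = 357 kJ.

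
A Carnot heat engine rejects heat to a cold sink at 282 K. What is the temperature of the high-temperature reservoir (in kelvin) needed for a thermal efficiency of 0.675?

T_H ≈ 868 K

From η = 1 − T_C/T_H, solving for T_H gives T_H = T_C/(1 − η) = 282.00/(1 − 0.675) = 868 K.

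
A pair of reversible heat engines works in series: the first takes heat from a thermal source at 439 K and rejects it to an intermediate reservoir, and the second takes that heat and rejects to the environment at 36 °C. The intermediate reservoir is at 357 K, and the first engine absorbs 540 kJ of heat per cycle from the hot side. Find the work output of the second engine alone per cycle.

W₂ ≈ 58.9 kJ

T_C = 36 °C → 36 + 273.15 = 309.15 K.
Heat entering the second stage: Q_m = Q_H·(T_m/T_H) = 540 × 357.00/439.00 = 439 kJ.
Second-stage efficiency η₂ = 1 − T_C/T_m = 1 − 309.15/357.00 = 0.1340, so W₂ = η₂·Q_m = 58.9 kJ.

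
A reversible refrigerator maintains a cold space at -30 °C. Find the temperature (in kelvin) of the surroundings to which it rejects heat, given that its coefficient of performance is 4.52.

T_C = -30 °C → -30 + 273.15 = 243.15 K.
COP_R = T_C/(T_H − T_C) ⇒ T_H = T_C·(1 + 1/COP_R) = 243.15 × (1 + 1/4.52) = 296.9 K.

T_H ≈ 296.9 K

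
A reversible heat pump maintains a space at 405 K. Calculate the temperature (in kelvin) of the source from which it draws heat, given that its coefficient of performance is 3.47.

COP_HP = T_H/(T_H − T_C) ⇒ T_C = T_H·(COP_HP − 1)/COP_HP = 405.00 × (3.47 − 1)/3.47 = 288 K.

T_C ≈ 288 K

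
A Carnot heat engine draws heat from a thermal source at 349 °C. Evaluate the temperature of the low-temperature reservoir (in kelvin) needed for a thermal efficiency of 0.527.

T_C ≈ 294 K

T_H = 349 °C → 349 + 273.15 = 622.15 K.
From η = 1 − T_C/T_H, T_C = T_H·(1 − η) = 622.15 × (1 − 0.527) = 294 K.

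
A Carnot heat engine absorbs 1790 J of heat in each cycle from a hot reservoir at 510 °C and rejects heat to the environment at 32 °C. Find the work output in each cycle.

W ≈ 1090 J

T_H = 510 °C → 510 + 273.15 = 783.15 K.
T_C = 32 °C → 32 + 273.15 = 305.15 K.
Carnot efficiency: η = 1 − T_C/T_H = 1 − 305.15/783.15 = 0.6104.
W = η·Q_H = 0.6104 × 1790 = 1090 J.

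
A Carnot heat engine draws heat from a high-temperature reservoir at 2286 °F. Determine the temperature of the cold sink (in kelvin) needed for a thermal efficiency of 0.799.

T_H = 2286 °F → (2286 − 32) × 5/9 = 1252.22 °C = 1525.37 K.
From η = 1 − T_C/T_H, T_C = T_H·(1 − η) = 1525.37 × (1 − 0.799) = 307 K.

T_C ≈ 307 K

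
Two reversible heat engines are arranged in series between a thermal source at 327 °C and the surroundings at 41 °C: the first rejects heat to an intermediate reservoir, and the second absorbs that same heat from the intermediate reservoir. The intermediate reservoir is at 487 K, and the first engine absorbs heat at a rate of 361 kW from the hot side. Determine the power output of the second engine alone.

Ẇ₂ ≈ 104 kW

T_H = 327 °C → 327 + 273.15 = 600.15 K.
T_C = 41 °C → 41 + 273.15 = 314.15 K.
Heat entering the second stage: Q_m = Q_H·(T_m/T_H) = 361 × 487.00/600.15 = 293 kW.
Second-stage efficiency η₂ = 1 − T_C/T_m = 1 − 314.15/487.00 = 0.3549, so W₂ = η₂·Q_m = 104 kW.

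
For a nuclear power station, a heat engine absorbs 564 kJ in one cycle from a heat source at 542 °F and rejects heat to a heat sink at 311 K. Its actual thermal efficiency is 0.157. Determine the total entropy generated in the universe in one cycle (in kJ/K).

ΔS_univ ≈ 0.515 kJ/K

T_H = 542 °F → (542 − 32) × 5/9 = 283.33 °C = 556.48 K.
W = η·Q_H = 0.157 × 564 = 88.55 kJ, so Q_C = Q_H − W = 475.5 kJ.
Entropy balance on the reservoirs: −Q_H/T_H = -1.014 kJ/K, +Q_C/T_C = 1.529 kJ/K.
ΔS_univ = −Q_H/T_H + Q_C/T_C = 0.515 kJ/K (> 0, since η = 0.157 < η_Carnot = 0.441).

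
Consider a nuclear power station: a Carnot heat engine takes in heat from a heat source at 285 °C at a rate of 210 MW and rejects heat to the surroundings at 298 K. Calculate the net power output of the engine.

Ẇ ≈ 97.88 MW

T_H = 285 °C → 285 + 273.15 = 558.15 K.
Carnot efficiency: η = 1 − T_C/T_H = 1 − 298.00/558.15 = 0.4661.
W = η·Q_H = 0.4661 × 210 = 97.88 MW.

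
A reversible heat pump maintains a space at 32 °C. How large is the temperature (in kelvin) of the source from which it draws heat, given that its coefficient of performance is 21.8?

T_C ≈ 291.2 K

T_H = 32 °C → 32 + 273.15 = 305.15 K.
COP_HP = T_H/(T_H − T_C) ⇒ T_C = T_H·(COP_HP − 1)/COP_HP = 305.15 × (21.8 − 1)/21.8 = 291.2 K.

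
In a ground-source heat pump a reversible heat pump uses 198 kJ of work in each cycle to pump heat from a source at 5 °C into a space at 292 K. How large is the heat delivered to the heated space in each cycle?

Q_H ≈ 4170 kJ

T_C = 5 °C → 5 + 273.15 = 278.15 K.
For a reversible heat pump, COP_HP = T_H/(T_H − T_C) = 292.00/13.85 = 21.0830.
Q_H = COP_HP · W = 21.0830 × 198 = 4170 kJ.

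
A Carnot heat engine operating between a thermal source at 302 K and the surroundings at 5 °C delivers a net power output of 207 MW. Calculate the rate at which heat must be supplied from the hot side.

Q̇_H ≈ 2621 MW

T_C = 5 °C → 5 + 273.15 = 278.15 K.
Since the cycle is reversible, η = 1 − T_C/T_H = 1 − 278.15/302.00 = 0.0790.
Q_H = W/η = 207/0.0790 = 2621 MW.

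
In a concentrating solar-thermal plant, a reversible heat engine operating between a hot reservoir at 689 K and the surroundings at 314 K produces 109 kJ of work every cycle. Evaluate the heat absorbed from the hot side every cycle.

Q_H ≈ 200 kJ

The Carnot efficiency is η = 1 − T_C/T_H = 1 − 314.00/689.00 = 0.5443.
Q_H = W/η = 109/0.5443 = 200 kJ.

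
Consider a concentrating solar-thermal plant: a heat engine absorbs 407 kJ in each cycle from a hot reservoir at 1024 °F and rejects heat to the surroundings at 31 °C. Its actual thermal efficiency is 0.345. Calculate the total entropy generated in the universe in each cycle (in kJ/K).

T_H = 1024 °F → (1024 − 32) × 5/9 = 551.11 °C = 824.26 K.
T_C = 31 °C → 31 + 273.15 = 304.15 K.
W = η·Q_H = 0.345 × 407 = 140.4 kJ, so Q_C = Q_H − W = 266.6 kJ.
Entropy balance on the reservoirs: −Q_H/T_H = -0.4938 kJ/K, +Q_C/T_C = 0.8765 kJ/K.
ΔS_univ = −Q_H/T_H + Q_C/T_C = 0.383 kJ/K (> 0, since η = 0.345 < η_Carnot = 0.631).

ΔS_univ ≈ 0.383 kJ/K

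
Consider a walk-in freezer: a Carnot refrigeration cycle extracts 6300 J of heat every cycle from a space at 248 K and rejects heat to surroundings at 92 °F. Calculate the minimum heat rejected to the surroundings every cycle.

T_H = 92 °F → (92 − 32) × 5/9 = 33.33 °C = 306.48 K.
For a reversible cycle Q_H/Q_C = T_H/T_C, so Q_H = Q_C·T_H/T_C = 6300 × 306.48/248.00 = 7786 J.

Q_H ≈ 7786 J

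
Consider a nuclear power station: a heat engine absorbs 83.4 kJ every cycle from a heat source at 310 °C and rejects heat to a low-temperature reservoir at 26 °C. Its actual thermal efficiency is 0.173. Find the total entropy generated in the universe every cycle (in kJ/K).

T_H = 310 °C → 310 + 273.15 = 583.15 K.
T_C = 26 °C → 26 + 273.15 = 299.15 K.
W = η·Q_H = 0.173 × 83.4 = 14.43 kJ, so Q_C = Q_H − W = 68.97 kJ.
Entropy balance on the reservoirs: −Q_H/T_H = -0.1430 kJ/K, +Q_C/T_C = 0.2306 kJ/K.
ΔS_univ = −Q_H/T_H + Q_C/T_C = 0.08754 kJ/K (> 0, since η = 0.173 < η_Carnot = 0.487).

ΔS_univ ≈ 0.08754 kJ/K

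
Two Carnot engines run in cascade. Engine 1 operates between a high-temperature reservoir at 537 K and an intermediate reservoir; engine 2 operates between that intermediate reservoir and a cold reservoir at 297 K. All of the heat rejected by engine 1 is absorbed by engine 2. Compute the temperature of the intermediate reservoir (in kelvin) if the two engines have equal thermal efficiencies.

Equal efficiencies require 1 − T_m/T_H = 1 − T_C/T_m, i.e. T_m/T_H = T_C/T_m, so T_m = √(T_H·T_C) = √(537.00 × 297.00) = 399 K.

T_m ≈ 399 K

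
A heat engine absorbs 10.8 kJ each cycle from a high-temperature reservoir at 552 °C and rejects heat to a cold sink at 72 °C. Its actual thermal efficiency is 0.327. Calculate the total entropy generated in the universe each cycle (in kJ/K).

ΔS_univ ≈ 0.007970 kJ/K

T_H = 552 °C → 552 + 273.15 = 825.15 K.
T_C = 72 °C → 72 + 273.15 = 345.15 K.
W = η·Q_H = 0.327 × 10.8 = 3.532 kJ, so Q_C = Q_H − W = 7.268 kJ.
Entropy balance on the reservoirs: −Q_H/T_H = -0.01309 kJ/K, +Q_C/T_C = 0.02106 kJ/K.
ΔS_univ = −Q_H/T_H + Q_C/T_C = 0.007970 kJ/K (> 0, since η = 0.327 < η_Carnot = 0.582).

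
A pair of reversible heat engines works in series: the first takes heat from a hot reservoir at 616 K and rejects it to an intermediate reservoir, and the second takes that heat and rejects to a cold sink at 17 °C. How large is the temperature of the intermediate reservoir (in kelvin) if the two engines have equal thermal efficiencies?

T_m ≈ 423 K

T_C = 17 °C → 17 + 273.15 = 290.15 K.
Equal efficiencies require 1 − T_m/T_H = 1 − T_C/T_m, i.e. T_m/T_H = T_C/T_m, so T_m = √(T_H·T_C) = √(616.00 × 290.15) = 423 K.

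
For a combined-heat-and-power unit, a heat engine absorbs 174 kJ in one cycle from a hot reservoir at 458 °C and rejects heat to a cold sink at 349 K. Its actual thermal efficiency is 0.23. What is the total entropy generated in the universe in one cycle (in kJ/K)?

T_H = 458 °C → 458 + 273.15 = 731.15 K.
W = η·Q_H = 0.23 × 174 = 40.02 kJ, so Q_C = Q_H − W = 134.0 kJ.
Entropy balance on the reservoirs: −Q_H/T_H = -0.2380 kJ/K, +Q_C/T_C = 0.3839 kJ/K.
ΔS_univ = −Q_H/T_H + Q_C/T_C = 0.146 kJ/K (> 0, since η = 0.23 < η_Carnot = 0.523).

ΔS_univ ≈ 0.146 kJ/K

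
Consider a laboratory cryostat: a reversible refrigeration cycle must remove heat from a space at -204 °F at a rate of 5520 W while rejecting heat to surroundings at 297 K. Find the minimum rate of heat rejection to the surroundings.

Q̇_H ≈ 11500 W

T_C = -204 °F → (-204 − 32) × 5/9 = -131.11 °C = 142.04 K.
For a reversible cycle Q_H/Q_C = T_H/T_C, so Q_H = Q_C·T_H/T_C = 5520 × 297.00/142.04 = 11500 W.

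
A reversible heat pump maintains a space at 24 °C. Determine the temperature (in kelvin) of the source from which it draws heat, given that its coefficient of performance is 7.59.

T_C ≈ 258.0 K

T_H = 24 °C → 24 + 273.15 = 297.15 K.
COP_HP = T_H/(T_H − T_C) ⇒ T_C = T_H·(COP_HP − 1)/COP_HP = 297.15 × (7.59 − 1)/7.59 = 258.0 K.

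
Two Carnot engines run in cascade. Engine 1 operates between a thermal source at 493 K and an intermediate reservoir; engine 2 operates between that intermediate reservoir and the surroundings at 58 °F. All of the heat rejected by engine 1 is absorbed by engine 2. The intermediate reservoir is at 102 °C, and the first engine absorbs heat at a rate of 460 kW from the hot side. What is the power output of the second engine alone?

Ẇ₂ ≈ 81.7 kW

T_C = 58 °F → (58 − 32) × 5/9 = 14.44 °C = 287.59 K.
T_m = 102 °C → 102 + 273.15 = 375.15 K.
Heat entering the second stage: Q_m = Q_H·(T_m/T_H) = 460 × 375.15/493.00 = 350 kW.
Second-stage efficiency η₂ = 1 − T_C/T_m = 1 − 287.59/375.15 = 0.2334, so W₂ = η₂·Q_m = 81.7 kW.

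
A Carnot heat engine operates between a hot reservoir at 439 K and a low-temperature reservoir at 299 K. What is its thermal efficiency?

η ≈ 0.319

Carnot efficiency: η = 1 − T_C/T_H = 1 − 299.00/439.00 = 0.319.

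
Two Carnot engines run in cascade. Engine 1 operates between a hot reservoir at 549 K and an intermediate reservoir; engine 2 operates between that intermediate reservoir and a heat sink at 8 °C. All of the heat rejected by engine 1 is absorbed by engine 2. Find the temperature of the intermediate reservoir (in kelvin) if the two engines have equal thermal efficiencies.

T_C = 8 °C → 8 + 273.15 = 281.15 K.
Equal efficiencies require 1 − T_m/T_H = 1 − T_C/T_m, i.e. T_m/T_H = T_C/T_m, so T_m = √(T_H·T_C) = √(549.00 × 281.15) = 392.9 K.

T_m ≈ 392.9 K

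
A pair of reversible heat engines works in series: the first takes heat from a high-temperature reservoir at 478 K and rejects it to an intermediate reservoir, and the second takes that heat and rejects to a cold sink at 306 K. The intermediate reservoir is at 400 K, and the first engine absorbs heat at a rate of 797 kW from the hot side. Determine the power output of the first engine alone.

Ẇ₁ ≈ 130 kW

First-stage efficiency η₁ = 1 − T_m/T_H = 1 − 400.00/478.00 = 0.1632.
W₁ = η₁·Q_H = 0.1632 × 797 = 130 kW.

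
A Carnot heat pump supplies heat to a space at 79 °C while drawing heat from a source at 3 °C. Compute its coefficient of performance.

COP_HP ≈ 4.63

T_H = 79 °C → 79 + 273.15 = 352.15 K.
T_C = 3 °C → 3 + 273.15 = 276.15 K.
For a reversible heat pump, COP_HP = T_H/(T_H − T_C) = 352.15/(352.15 − 276.15) = 4.63.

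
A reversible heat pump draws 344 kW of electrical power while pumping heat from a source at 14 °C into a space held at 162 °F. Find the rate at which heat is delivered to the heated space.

Q̇_H ≈ 2040 kW

T_H = 162 °F → (162 − 32) × 5/9 = 72.22 °C = 345.37 K.
T_C = 14 °C → 14 + 273.15 = 287.15 K.
The Carnot heat-pump COP is COP_HP = T_H/(T_H − T_C) = 345.37/58.22 = 5.9320.
Q_H = COP_HP · W = 5.9320 × 344 = 2040 kW.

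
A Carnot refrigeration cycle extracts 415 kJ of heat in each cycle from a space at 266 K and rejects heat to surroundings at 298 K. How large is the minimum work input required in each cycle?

The reversible coefficient of performance is COP_R = T_C/(T_H − T_C) = 266.00/32.00 = 8.3125.
W = Q_C/COP_R = 415/8.3125 = 49.9 kJ.

W_in ≈ 49.9 kJ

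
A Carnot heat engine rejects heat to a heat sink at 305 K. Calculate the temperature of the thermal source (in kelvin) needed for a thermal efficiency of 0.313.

T_H ≈ 444.0 K

From η = 1 − T_C/T_H, solving for T_H gives T_H = T_C/(1 − η) = 305.00/(1 − 0.313) = 444.0 K.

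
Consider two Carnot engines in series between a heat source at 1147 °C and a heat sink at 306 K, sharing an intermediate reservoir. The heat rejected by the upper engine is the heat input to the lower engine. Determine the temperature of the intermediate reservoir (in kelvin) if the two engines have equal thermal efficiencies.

T_H = 1147 °C → 1147 + 273.15 = 1420.15 K.
Equal efficiencies require 1 − T_m/T_H = 1 − T_C/T_m, i.e. T_m/T_H = T_C/T_m, so T_m = √(T_H·T_C) = √(1420.15 × 306.00) = 659 K.

T_m ≈ 659 K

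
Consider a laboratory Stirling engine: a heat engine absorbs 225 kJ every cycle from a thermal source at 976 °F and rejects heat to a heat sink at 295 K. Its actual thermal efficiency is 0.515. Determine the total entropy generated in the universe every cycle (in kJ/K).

T_H = 976 °F → (976 − 32) × 5/9 = 524.44 °C = 797.59 K.
W = η·Q_H = 0.515 × 225 = 115.9 kJ, so Q_C = Q_H − W = 109.1 kJ.
Reservoir entropy changes: ΔS_H = −Q_H/T_H = −225/797.59 = -0.2821 kJ/K and ΔS_C = +Q_C/T_C = 109.1/295.00 = 0.3699 kJ/K.
ΔS_univ = −Q_H/T_H + Q_C/T_C = 0.08782 kJ/K (> 0, since η = 0.515 < η_Carnot = 0.630).

ΔS_univ ≈ 0.08782 kJ/K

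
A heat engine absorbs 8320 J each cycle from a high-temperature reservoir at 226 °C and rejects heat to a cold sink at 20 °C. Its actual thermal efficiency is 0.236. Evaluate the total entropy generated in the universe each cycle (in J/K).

T_H = 226 °C → 226 + 273.15 = 499.15 K.
T_C = 20 °C → 20 + 273.15 = 293.15 K.
W = η·Q_H = 0.236 × 8320 = 1964 J, so Q_C = Q_H − W = 6356 J.
Reservoir entropy changes: ΔS_H = −Q_H/T_H = −8320/499.15 = -16.67 J/K and ΔS_C = +Q_C/T_C = 6356/293.15 = 21.68 J/K.
ΔS_univ = −Q_H/T_H + Q_C/T_C = 5.02 J/K (> 0, since η = 0.236 < η_Carnot = 0.413).

ΔS_univ ≈ 5.02 J/K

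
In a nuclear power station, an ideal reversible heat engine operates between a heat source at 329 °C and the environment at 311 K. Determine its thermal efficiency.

T_H = 329 °C → 329 + 273.15 = 602.15 K.
Since the cycle is reversible, η = 1 − T_C/T_H = 1 − 311.00/602.15 = 0.484.

η ≈ 0.484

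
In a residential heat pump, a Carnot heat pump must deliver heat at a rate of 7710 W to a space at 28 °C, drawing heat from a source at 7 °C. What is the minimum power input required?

T_H = 28 °C → 28 + 273.15 = 301.15 K.
T_C = 7 °C → 7 + 273.15 = 280.15 K.
Reversible heating COP: COP_HP = T_H/(T_H − T_C) = 301.15/21.00 = 14.3405.
W = Q_H/COP_HP = 7710/14.3405 = 538 W.

Ẇ_in ≈ 538 W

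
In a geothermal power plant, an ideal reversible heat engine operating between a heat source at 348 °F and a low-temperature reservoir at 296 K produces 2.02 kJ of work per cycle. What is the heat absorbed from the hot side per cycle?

Q_H ≈ 5.936 kJ

T_H = 348 °F → (348 − 32) × 5/9 = 175.56 °C = 448.71 K.
η_rev = 1 − T_C/T_H = 1 − 296.00/448.71 = 0.3403.
Q_H = W/η = 2.02/0.3403 = 5.936 kJ.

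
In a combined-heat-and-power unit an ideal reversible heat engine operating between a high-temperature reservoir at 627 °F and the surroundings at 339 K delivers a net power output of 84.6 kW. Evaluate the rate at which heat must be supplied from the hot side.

T_H = 627 °F → (627 − 32) × 5/9 = 330.56 °C = 603.71 K.
For a reversible engine, η = 1 − T_C/T_H = 1 − 339.00/603.71 = 0.4385.
Q_H = W/η = 84.6/0.4385 = 193 kW.

Q̇_H ≈ 193 kW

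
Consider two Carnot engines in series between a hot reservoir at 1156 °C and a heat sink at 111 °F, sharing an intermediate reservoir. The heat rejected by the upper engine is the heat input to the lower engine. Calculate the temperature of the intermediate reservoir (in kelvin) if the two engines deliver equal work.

T_m ≈ 873 K

T_H = 1156 °C → 1156 + 273.15 = 1429.15 K.
T_C = 111 °F → (111 − 32) × 5/9 = 43.89 °C = 317.04 K.
For reversible stages Q_m = Q_H·(T_m/T_H). Setting W₁ = Q_H(1 − T_m/T_H) equal to W₂ = Q_m(1 − T_C/T_m) = Q_H·(T_m − T_C)/T_H gives T_H − T_m = T_m − T_C, so T_m = (T_H + T_C)/2 = (1429.15 + 317.04)/2 = 873 K.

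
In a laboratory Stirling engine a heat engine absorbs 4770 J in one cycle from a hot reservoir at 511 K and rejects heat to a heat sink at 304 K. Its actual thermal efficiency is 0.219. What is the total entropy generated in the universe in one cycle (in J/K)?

ΔS_univ ≈ 2.92 J/K

W = η·Q_H = 0.219 × 4770 = 1045 J, so Q_C = Q_H − W = 3725 J.
The hot reservoir loses entropy Q_H/T_H = 4770/511.00 = 9.335 J/K; the cold reservoir gains Q_C/T_C = 3725/304.00 = 12.25 J/K.
ΔS_univ = −Q_H/T_H + Q_C/T_C = 2.92 J/K (> 0, since η = 0.219 < η_Carnot = 0.405).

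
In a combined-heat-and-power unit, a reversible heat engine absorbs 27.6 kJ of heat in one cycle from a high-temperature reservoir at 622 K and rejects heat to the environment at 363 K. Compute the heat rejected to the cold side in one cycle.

The Carnot efficiency is η = 1 − T_C/T_H = 1 − 363.00/622.00 = 0.4164.
For a reversible cycle Q_C/Q_H = T_C/T_H, so Q_C = 27.6 × 363.00/622.00 = 16.1 kJ.

Q_C ≈ 16.1 kJ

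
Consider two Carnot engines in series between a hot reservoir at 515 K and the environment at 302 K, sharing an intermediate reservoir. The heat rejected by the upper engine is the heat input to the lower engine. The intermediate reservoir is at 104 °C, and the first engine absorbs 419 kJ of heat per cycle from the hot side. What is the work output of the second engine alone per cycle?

W₂ ≈ 61.14 kJ

T_m = 104 °C → 104 + 273.15 = 377.15 K.
Heat entering the second stage: Q_m = Q_H·(T_m/T_H) = 419 × 377.15/515.00 = 306.8 kJ.
Second-stage efficiency η₂ = 1 − T_C/T_m = 1 − 302.00/377.15 = 0.1993, so W₂ = η₂·Q_m = 61.14 kJ.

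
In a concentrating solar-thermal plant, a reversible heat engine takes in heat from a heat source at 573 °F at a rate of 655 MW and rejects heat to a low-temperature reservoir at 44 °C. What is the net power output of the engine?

Ẇ ≈ 292.9 MW

T_H = 573 °F → (573 − 32) × 5/9 = 300.56 °C = 573.71 K.
T_C = 44 °C → 44 + 273.15 = 317.15 K.
The Carnot efficiency is η = 1 − T_C/T_H = 1 − 317.15/573.71 = 0.4472.
W = η·Q_H = 0.4472 × 655 = 292.9 MW.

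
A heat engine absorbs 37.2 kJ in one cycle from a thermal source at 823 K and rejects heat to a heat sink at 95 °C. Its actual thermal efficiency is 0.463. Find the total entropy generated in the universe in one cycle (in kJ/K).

ΔS_univ ≈ 0.00906 kJ/K

T_C = 95 °C → 95 + 273.15 = 368.15 K.
W = η·Q_H = 0.463 × 37.2 = 17.22 kJ, so Q_C = Q_H − W = 19.98 kJ.
Entropy balance on the reservoirs: −Q_H/T_H = -0.04520 kJ/K, +Q_C/T_C = 0.05426 kJ/K.
ΔS_univ = −Q_H/T_H + Q_C/T_C = 0.00906 kJ/K (> 0, since η = 0.463 < η_Carnot = 0.553).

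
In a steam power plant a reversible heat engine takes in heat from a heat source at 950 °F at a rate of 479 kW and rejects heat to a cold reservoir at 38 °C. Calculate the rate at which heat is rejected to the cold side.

T_H = 950 °F → (950 − 32) × 5/9 = 510.00 °C = 783.15 K.
T_C = 38 °C → 38 + 273.15 = 311.15 K.
Carnot efficiency: η = 1 − T_C/T_H = 1 − 311.15/783.15 = 0.6027.
For a reversible cycle Q_C/Q_H = T_C/T_H, so Q_C = 479 × 311.15/783.15 = 190.3 kW.

Q̇_C ≈ 190.3 kW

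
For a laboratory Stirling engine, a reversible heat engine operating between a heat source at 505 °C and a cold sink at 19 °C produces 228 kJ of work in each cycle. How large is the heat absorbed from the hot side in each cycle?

Q_H ≈ 365.1 kJ

T_H = 505 °C → 505 + 273.15 = 778.15 K.
T_C = 19 °C → 19 + 273.15 = 292.15 K.
Carnot efficiency: η = 1 − T_C/T_H = 1 − 292.15/778.15 = 0.6246.
Q_H = W/η = 228/0.6246 = 365.1 kJ.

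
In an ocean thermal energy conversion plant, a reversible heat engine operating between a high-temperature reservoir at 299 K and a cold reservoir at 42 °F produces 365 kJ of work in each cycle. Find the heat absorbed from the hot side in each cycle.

Q_H ≈ 5380 kJ

T_C = 42 °F → (42 − 32) × 5/9 = 5.56 °C = 278.71 K.
The Carnot efficiency is η = 1 − T_C/T_H = 1 − 278.71/299.00 = 0.0679.
Q_H = W/η = 365/0.0679 = 5380 kJ.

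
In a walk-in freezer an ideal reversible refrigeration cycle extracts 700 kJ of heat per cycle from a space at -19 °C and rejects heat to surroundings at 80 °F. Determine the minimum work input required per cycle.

W_in ≈ 126 kJ

T_H = 80 °F → (80 − 32) × 5/9 = 26.67 °C = 299.82 K.
T_C = -19 °C → -19 + 273.15 = 254.15 K.
Carnot COP: COP_R = T_C/(T_H − T_C) = 254.15/45.67 = 5.5653.
W = Q_C/COP_R = 700/5.5653 = 126 kJ.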